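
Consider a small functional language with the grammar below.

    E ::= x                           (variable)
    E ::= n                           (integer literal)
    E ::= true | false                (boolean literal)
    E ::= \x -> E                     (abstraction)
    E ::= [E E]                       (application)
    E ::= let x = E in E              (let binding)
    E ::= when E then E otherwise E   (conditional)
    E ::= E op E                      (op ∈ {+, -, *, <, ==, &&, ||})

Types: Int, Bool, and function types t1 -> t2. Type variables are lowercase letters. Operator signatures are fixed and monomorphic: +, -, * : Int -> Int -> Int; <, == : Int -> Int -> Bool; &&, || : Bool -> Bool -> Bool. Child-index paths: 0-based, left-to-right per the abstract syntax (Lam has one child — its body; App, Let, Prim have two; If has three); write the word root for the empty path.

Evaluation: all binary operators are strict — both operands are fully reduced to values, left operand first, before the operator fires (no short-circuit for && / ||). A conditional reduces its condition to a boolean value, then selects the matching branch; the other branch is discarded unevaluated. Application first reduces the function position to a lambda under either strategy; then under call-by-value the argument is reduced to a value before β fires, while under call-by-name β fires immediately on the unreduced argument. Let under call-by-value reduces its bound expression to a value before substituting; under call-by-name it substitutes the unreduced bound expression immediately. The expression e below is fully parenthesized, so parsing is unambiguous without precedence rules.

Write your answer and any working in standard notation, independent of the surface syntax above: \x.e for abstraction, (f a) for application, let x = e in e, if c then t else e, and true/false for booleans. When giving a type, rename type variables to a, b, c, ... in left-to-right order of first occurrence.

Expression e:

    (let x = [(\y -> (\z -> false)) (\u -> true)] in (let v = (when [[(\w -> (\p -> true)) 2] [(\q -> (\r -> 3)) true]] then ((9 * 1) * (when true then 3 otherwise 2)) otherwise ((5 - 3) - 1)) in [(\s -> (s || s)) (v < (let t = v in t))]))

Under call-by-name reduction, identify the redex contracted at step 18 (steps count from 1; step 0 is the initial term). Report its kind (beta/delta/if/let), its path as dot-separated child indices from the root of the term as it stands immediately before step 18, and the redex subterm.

Trace:
step 0: (let x = ((\y.(\z.false)) (\u.true)) in (let v = (if (((\w.(\p.true)) 2) ((\q.(\r.3)) true)) then ((9 * 1) * (if true then 3 else 2)) else ((5 - 3) - 1)) in ((\s.(s || s)) (v < (let t = v in t)))))
step 1: [let@root] (let v = (if (((\w.(\p.true)) 2) ((\q.(\r.3)) true)) then ((9 * 1) * (if true then 3 else 2)) else ((5 - 3) - 1)) in ((\s.(s || s)) (v < (let t = v in t))))
step 2: [let@root] ((\s.(s || s)) ((if (((\w.(\p.true)) 2) ((\q.(\r.3)) true)) then ((9 * 1) * (if true then 3 else 2)) else ((5 - 3) - 1)) < (let t = (if (((\w.(\p.true)) 2) ((\q.(\r.3)) true)) then ((9 * 1) * (if true then 3 else 2)) else ((5 - 3) - 1)) in t)))
step 3: [beta@root] (((if (((\w.(\p.true)) 2) ((\q.(\r.3)) true)) then ((9 * 1) * (if true then 3 else 2)) else ((5 - 3) - 1)) < (let t = (if (((\w.(\p.true)) 2) ((\q.(\r.3)) true)) then ((9 * 1) * (if true then 3 else 2)) else ((5 - 3) - 1)) in t)) || ((if (((\w.(\p.true)) 2) ((\q.(\r.3)) true)) then ((9 * 1) * (if true then 3 else 2)) else ((5 - 3) - 1)) < (let t = (if (((\w.(\p.true)) 2) ((\q.(\r.3)) true)) then ((9 * 1) * (if true then 3 else 2)) else ((5 - 3) - 1)) in t)))
step 4: [beta@0.0.0.0] (((if ((\p.true) ((\q.(\r.3)) true)) then ((9 * 1) * (if true then 3 else 2)) else ((5 - 3) - 1)) < (let t = (if (((\w.(\p.true)) 2) ((\q.(\r.3)) true)) then ((9 * 1) * (if true then 3 else 2)) else ((5 - 3) - 1)) in t)) || ((if (((\w.(\p.true)) 2) ((\q.(\r.3)) true)) then ((9 * 1) * (if true then 3 else 2)) else ((5 - 3) - 1)) < (let t = (if (((\w.(\p.true)) 2) ((\q.(\r.3)) true)) then ((9 * 1) * (if true then 3 else 2)) else ((5 - 3) - 1)) in t)))
step 5: [beta@0.0.0] (((if true then ((9 * 1) * (if true then 3 else 2)) else ((5 - 3) - 1)) < (let t = (if (((\w.(\p.true)) 2) ((\q.(\r.3)) true)) then ((9 * 1) * (if true then 3 else 2)) else ((5 - 3) - 1)) in t)) || ((if (((\w.(\p.true)) 2) ((\q.(\r.3)) true)) then ((9 * 1) * (if true then 3 else 2)) else ((5 - 3) - 1)) < (let t = (if (((\w.(\p.true)) 2) ((\q.(\r.3)) true)) then ((9 * 1) * (if true then 3 else 2)) else ((5 - 3) - 1)) in t)))
step 6: [if@0.0] ((((9 * 1) * (if true then 3 else 2)) < (let t = (if (((\w.(\p.true)) 2) ((\q.(\r.3)) true)) then ((9 * 1) * (if true then 3 else 2)) else ((5 - 3) - 1)) in t)) || ((if (((\w.(\p.true)) 2) ((\q.(\r.3)) true)) then ((9 * 1) * (if true then 3 else 2)) else ((5 - 3) - 1)) < (let t = (if (((\w.(\p.true)) 2) ((\q.(\r.3)) true)) then ((9 * 1) * (if true then 3 else 2)) else ((5 - 3) - 1)) in t)))
step 7: [delta@0.0.0] (((9 * (if true then 3 else 2)) < (let t = (if (((\w.(\p.true)) 2) ((\q.(\r.3)) true)) then ((9 * 1) * (if true then 3 else 2)) else ((5 - 3) - 1)) in t)) || ((if (((\w.(\p.true)) 2) ((\q.(\r.3)) true)) then ((9 * 1) * (if true then 3 else 2)) else ((5 - 3) - 1)) < (let t = (if (((\w.(\p.true)) 2) ((\q.(\r.3)) true)) then ((9 * 1) * (if true then 3 else 2)) else ((5 - 3) - 1)) in t)))
step 8: [if@0.0.1] (((9 * 3) < (let t = (if (((\w.(\p.true)) 2) ((\q.(\r.3)) true)) then ((9 * 1) * (if true then 3 else 2)) else ((5 - 3) - 1)) in t)) || ((if (((\w.(\p.true)) 2) ((\q.(\r.3)) true)) then ((9 * 1) * (if true then 3 else 2)) else ((5 - 3) - 1)) < (let t = (if (((\w.(\p.true)) 2) ((\q.(\r.3)) true)) then ((9 * 1) * (if true then 3 else 2)) else ((5 - 3) - 1)) in t)))
step 9: [delta@0.0] ((27 < (let t = (if (((\w.(\p.true)) 2) ((\q.(\r.3)) true)) then ((9 * 1) * (if true then 3 else 2)) else ((5 - 3) - 1)) in t)) || ((if (((\w.(\p.true)) 2) ((\q.(\r.3)) true)) then ((9 * 1) * (if true then 3 else 2)) else ((5 - 3) - 1)) < (let t = (if (((\w.(\p.true)) 2) ((\q.(\r.3)) true)) then ((9 * 1) * (if true then 3 else 2)) else ((5 - 3) - 1)) in t)))
step 10: [let@0.1] ((27 < (if (((\w.(\p.true)) 2) ((\q.(\r.3)) true)) then ((9 * 1) * (if true then 3 else 2)) else ((5 - 3) - 1))) || ((if (((\w.(\p.true)) 2) ((\q.(\r.3)) true)) then ((9 * 1) * (if true then 3 else 2)) else ((5 - 3) - 1)) < (let t = (if (((\w.(\p.true)) 2) ((\q.(\r.3)) true)) then ((9 * 1) * (if true then 3 else 2)) else ((5 - 3) - 1)) in t)))
step 11: [beta@0.1.0.0] ((27 < (if ((\p.true) ((\q.(\r.3)) true)) then ((9 * 1) * (if true then 3 else 2)) else ((5 - 3) - 1))) || ((if (((\w.(\p.true)) 2) ((\q.(\r.3)) true)) then ((9 * 1) * (if true then 3 else 2)) else ((5 - 3) - 1)) < (let t = (if (((\w.(\p.true)) 2) ((\q.(\r.3)) true)) then ((9 * 1) * (if true then 3 else 2)) else ((5 - 3) - 1)) in t)))
step 12: [beta@0.1.0] ((27 < (if true then ((9 * 1) * (if true then 3 else 2)) else ((5 - 3) - 1))) || ((if (((\w.(\p.true)) 2) ((\q.(\r.3)) true)) then ((9 * 1) * (if true then 3 else 2)) else ((5 - 3) - 1)) < (let t = (if (((\w.(\p.true)) 2) ((\q.(\r.3)) true)) then ((9 * 1) * (if true then 3 else 2)) else ((5 - 3) - 1)) in t)))
step 13: [if@0.1] ((27 < ((9 * 1) * (if true then 3 else 2))) || ((if (((\w.(\p.true)) 2) ((\q.(\r.3)) true)) then ((9 * 1) * (if true then 3 else 2)) else ((5 - 3) - 1)) < (let t = (if (((\w.(\p.true)) 2) ((\q.(\r.3)) true)) then ((9 * 1) * (if true then 3 else 2)) else ((5 - 3) - 1)) in t)))
step 14: [delta@0.1.0] ((27 < (9 * (if true then 3 else 2))) || ((if (((\w.(\p.true)) 2) ((\q.(\r.3)) true)) then ((9 * 1) * (if true then 3 else 2)) else ((5 - 3) - 1)) < (let t = (if (((\w.(\p.true)) 2) ((\q.(\r.3)) true)) then ((9 * 1) * (if true then 3 else 2)) else ((5 - 3) - 1)) in t)))
step 15: [if@0.1.1] ((27 < (9 * 3)) || ((if (((\w.(\p.true)) 2) ((\q.(\r.3)) true)) then ((9 * 1) * (if true then 3 else 2)) else ((5 - 3) - 1)) < (let t = (if (((\w.(\p.true)) 2) ((\q.(\r.3)) true)) then ((9 * 1) * (if true then 3 else 2)) else ((5 - 3) - 1)) in t)))
step 16: [delta@0.1] ((27 < 27) || ((if (((\w.(\p.true)) 2) ((\q.(\r.3)) true)) then ((9 * 1) * (if true then 3 else 2)) else ((5 - 3) - 1)) < (let t = (if (((\w.(\p.true)) 2) ((\q.(\r.3)) true)) then ((9 * 1) * (if true then 3 else 2)) else ((5 - 3) - 1)) in t)))
step 17: [delta@0] (false || ((if (((\w.(\p.true)) 2) ((\q.(\r.3)) true)) then ((9 * 1) * (if true then 3 else 2)) else ((5 - 3) - 1)) < (let t = (if (((\w.(\p.true)) 2) ((\q.(\r.3)) true)) then ((9 * 1) * (if true then 3 else 2)) else ((5 - 3) - 1)) in t)))
step 18: [beta@1.0.0.0] (false || ((if ((\p.true) ((\q.(\r.3)) true)) then ((9 * 1) * (if true then 3 else 2)) else ((5 - 3) - 1)) < (let t = (if (((\w.(\p.true)) 2) ((\q.(\r.3)) true)) then ((9 * 1) * (if true then 3 else 2)) else ((5 - 3) - 1)) in t)))

Answer: beta at 1.0.0.0 : ((\w.(\p.true)) 2)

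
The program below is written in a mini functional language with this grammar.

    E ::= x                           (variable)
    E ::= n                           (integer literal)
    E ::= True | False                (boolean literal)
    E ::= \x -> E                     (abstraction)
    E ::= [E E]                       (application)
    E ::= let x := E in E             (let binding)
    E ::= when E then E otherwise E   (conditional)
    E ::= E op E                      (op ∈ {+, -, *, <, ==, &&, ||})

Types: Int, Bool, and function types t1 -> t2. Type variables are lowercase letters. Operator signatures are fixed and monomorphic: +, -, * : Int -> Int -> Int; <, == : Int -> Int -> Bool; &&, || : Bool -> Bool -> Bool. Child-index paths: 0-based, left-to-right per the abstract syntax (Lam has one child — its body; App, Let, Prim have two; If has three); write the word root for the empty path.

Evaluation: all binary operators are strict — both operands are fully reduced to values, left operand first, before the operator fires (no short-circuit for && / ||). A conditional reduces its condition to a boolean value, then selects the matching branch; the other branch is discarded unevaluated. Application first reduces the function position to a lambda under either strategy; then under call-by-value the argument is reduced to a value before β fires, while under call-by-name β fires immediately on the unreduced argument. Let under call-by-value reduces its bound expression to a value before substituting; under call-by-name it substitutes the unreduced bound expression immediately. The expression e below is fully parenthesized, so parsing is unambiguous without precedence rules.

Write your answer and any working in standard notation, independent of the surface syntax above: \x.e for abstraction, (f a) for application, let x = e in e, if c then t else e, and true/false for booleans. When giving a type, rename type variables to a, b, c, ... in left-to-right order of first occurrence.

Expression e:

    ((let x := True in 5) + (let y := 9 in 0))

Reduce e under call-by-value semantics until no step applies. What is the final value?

Answer: 5

Derivation:
step 0: ((let x = true in 5) + (let y = 9 in 0))
step 1: [let@0] (5 + (let y = 9 in 0))
step 2: [let@1] (5 + 0)
step 3: [delta@root] 5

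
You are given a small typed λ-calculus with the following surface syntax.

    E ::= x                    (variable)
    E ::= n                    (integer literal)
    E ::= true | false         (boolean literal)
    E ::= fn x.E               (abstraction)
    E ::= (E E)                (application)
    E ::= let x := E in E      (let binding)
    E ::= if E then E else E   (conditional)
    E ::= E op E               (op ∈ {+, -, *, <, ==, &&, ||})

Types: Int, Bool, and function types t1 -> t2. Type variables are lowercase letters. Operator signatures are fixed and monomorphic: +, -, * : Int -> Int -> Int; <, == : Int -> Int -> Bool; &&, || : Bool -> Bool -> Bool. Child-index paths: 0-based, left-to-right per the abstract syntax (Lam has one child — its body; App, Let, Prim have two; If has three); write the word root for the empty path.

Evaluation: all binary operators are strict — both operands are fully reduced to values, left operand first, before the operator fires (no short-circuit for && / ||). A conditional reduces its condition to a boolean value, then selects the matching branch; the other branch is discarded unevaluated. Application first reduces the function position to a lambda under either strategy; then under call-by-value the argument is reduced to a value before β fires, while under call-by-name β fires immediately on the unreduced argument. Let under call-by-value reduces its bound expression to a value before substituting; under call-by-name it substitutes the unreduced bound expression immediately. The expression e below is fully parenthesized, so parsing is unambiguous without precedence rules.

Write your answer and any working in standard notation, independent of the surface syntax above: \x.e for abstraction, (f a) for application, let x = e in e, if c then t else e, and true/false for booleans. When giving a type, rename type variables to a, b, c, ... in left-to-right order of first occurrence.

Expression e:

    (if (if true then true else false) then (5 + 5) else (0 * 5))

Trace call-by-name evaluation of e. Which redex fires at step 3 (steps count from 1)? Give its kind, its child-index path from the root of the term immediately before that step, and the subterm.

Derivation:
step 0: (if (if true then true else false) then (5 + 5) else (0 * 5))
step 1: [if@0] (if true then (5 + 5) else (0 * 5))
step 2: [if@root] (5 + 5)
step 3: [delta@root] 10

Answer: delta at root : (5 + 5)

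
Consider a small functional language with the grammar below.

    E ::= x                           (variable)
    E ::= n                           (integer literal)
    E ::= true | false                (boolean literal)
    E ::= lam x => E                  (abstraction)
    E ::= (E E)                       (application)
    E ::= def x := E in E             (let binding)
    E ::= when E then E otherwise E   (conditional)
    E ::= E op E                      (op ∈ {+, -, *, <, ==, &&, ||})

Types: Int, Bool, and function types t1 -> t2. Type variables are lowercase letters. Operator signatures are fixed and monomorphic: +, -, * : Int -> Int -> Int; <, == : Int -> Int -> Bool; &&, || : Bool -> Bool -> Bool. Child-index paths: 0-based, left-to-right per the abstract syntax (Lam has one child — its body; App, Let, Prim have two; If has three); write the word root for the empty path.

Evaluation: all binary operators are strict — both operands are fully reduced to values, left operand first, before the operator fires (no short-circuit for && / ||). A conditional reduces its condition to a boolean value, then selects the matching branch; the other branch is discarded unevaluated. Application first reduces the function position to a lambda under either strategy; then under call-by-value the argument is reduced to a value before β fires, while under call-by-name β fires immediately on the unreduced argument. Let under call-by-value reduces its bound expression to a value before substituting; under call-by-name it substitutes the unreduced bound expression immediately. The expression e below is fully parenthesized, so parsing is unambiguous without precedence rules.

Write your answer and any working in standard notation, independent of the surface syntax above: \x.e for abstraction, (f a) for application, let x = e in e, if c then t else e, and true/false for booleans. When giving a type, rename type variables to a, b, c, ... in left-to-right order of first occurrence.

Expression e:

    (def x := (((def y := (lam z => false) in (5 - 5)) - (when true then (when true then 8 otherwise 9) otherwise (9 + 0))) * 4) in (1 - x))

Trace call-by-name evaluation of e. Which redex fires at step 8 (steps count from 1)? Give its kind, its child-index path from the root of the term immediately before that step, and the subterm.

Answer: delta at root : (1 - -32)

Working:
step 0: (let x = (((let y = (\z.false) in (5 - 5)) - (if true then (if true then 8 else 9) else (9 + 0))) * 4) in (1 - x))
step 1: [let@root] (1 - (((let y = (\z.false) in (5 - 5)) - (if true then (if true then 8 else 9) else (9 + 0))) * 4))
step 2: [let@1.0.0] (1 - (((5 - 5) - (if true then (if true then 8 else 9) else (9 + 0))) * 4))
step 3: [delta@1.0.0] (1 - ((0 - (if true then (if true then 8 else 9) else (9 + 0))) * 4))
step 4: [if@1.0.1] (1 - ((0 - (if true then 8 else 9)) * 4))
step 5: [if@1.0.1] (1 - ((0 - 8) * 4))
step 6: [delta@1.0] (1 - (-8 * 4))
step 7: [delta@1] (1 - -32)
step 8: [delta@root] 33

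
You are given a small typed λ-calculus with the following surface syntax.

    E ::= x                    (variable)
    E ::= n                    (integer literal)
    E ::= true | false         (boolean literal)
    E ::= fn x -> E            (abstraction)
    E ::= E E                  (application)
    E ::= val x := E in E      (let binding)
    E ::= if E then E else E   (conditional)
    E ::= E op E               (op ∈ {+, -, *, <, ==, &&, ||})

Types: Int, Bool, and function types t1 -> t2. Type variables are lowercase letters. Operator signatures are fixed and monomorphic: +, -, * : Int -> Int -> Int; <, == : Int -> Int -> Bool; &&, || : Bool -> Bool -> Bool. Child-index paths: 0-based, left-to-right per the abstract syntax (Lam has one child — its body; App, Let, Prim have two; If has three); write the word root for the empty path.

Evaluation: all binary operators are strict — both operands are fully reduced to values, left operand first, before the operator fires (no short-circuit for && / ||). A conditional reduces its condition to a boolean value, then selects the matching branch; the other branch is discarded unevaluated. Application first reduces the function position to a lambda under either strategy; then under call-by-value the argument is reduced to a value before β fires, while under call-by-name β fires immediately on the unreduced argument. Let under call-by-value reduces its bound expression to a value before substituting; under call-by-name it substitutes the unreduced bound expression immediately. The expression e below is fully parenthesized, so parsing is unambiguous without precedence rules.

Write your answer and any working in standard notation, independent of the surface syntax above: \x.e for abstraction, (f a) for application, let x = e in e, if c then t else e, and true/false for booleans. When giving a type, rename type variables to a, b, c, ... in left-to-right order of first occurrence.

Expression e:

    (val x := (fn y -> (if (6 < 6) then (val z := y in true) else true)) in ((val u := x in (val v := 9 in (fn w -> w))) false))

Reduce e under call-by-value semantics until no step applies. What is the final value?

Derivation:
step 0: (let x = (\y.(if (6 < 6) then (let z = y in true) else true)) in ((let u = x in (let v = 9 in (\w.w))) false))
step 1: [let@root] ((let u = (\y.(if (6 < 6) then (let z = y in true) else true)) in (let v = 9 in (\w.w))) false)
step 2: [let@0] ((let v = 9 in (\w.w)) false)
step 3: [let@0] ((\w.w) false)
step 4: [beta@root] false

Answer: false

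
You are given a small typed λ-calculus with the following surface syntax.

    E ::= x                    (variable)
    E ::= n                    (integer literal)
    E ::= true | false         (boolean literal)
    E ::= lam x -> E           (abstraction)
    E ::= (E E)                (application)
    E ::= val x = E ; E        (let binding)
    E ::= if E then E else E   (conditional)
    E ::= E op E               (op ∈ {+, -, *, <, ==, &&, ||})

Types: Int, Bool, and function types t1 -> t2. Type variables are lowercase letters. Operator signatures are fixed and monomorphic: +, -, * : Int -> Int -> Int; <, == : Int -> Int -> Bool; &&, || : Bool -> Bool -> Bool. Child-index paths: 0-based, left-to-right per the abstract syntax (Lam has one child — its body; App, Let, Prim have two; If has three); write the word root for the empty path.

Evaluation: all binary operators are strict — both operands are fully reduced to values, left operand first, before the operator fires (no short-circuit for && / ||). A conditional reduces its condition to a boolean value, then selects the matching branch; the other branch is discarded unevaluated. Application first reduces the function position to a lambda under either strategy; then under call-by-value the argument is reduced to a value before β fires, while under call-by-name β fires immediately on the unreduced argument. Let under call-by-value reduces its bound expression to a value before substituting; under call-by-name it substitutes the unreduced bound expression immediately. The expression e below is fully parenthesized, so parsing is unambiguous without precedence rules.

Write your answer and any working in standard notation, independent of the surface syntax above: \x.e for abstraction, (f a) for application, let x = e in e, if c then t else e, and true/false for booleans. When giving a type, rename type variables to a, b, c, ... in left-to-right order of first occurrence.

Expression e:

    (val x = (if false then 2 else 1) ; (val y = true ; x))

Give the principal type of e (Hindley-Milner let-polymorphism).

Answer: Int

Working:
  unify Bool ~ Bool
  unify Int ~ Int
let x : Int
let y : Bool
x : Int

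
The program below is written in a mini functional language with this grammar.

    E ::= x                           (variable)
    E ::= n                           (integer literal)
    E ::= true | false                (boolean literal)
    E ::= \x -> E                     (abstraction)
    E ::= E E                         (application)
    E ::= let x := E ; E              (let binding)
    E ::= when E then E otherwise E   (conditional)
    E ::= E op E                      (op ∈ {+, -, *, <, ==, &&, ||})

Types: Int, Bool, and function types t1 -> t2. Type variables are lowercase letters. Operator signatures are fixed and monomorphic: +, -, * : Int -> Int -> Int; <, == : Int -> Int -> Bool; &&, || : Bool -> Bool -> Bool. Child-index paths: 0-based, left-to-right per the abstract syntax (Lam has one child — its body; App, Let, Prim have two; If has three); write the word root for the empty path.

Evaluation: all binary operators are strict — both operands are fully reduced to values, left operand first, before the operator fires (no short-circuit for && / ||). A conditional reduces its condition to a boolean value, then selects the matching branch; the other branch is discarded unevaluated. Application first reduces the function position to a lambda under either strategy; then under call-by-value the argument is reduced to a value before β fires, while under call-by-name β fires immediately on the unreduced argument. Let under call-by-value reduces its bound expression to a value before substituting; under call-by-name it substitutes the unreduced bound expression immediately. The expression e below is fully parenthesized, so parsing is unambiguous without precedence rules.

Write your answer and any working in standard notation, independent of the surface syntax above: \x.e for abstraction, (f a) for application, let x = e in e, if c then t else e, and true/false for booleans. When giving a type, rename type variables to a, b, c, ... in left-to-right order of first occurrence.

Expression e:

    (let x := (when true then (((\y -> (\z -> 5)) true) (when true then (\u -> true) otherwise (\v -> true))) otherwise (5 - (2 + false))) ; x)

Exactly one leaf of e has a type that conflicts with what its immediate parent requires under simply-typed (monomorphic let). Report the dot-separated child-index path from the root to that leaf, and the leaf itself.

Trace:
  unify Bool ~ Bool
\z._ : b -> Int
\y._ : a -> b -> Int
  unify a -> b -> Int ~ Bool -> c
  unify a ~ Bool
  unify b -> Int ~ c
_ _ : b -> Int
  unify Bool ~ Bool
\u._ : d -> Bool
\v._ : e -> Bool
  unify d -> Bool ~ e -> Bool
  unify d ~ e
  unify Bool ~ Bool
  unify b -> Int ~ (e -> Bool) -> f
  unify b ~ e -> Bool
  unify Int ~ f
_ _ : Int
  unify Int ~ Int
  unify Int ~ Int
  unify Bool ~ Int
  FAIL: mismatch Bool ~ Int

Answer: 0.2.1.1 : false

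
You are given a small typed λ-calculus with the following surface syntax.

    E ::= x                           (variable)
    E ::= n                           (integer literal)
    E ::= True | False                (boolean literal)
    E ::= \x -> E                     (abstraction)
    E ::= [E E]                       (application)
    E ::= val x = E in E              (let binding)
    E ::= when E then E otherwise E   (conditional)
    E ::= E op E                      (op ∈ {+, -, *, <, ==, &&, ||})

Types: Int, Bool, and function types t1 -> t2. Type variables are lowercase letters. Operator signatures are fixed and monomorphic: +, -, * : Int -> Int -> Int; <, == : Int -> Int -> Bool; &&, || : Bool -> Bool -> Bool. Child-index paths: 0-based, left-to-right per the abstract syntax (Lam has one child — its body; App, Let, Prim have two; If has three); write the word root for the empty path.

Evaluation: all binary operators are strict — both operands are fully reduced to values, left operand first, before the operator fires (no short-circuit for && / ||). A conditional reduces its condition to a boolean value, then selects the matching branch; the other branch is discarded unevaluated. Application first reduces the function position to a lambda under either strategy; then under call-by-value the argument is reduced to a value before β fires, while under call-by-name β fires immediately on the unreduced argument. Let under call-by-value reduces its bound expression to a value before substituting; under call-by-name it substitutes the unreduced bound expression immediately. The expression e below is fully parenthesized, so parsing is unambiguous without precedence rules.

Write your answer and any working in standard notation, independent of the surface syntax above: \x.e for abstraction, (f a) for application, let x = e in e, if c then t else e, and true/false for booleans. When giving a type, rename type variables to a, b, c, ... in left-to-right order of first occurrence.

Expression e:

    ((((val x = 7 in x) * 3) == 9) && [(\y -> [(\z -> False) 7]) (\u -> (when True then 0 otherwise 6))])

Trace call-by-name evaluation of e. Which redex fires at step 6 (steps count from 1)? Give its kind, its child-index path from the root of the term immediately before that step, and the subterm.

Answer: delta at root : (false && false)

Trace:
step 0: ((((let x = 7 in x) * 3) == 9) && ((\y.((\z.false) 7)) (\u.(if true then 0 else 6))))
step 1: [let@0.0.0] (((7 * 3) == 9) && ((\y.((\z.false) 7)) (\u.(if true then 0 else 6))))
step 2: [delta@0.0] ((21 == 9) && ((\y.((\z.false) 7)) (\u.(if true then 0 else 6))))
step 3: [delta@0] (false && ((\y.((\z.false) 7)) (\u.(if true then 0 else 6))))
step 4: [beta@1] (false && ((\z.false) 7))
step 5: [beta@1] (false && false)
step 6: [delta@root] false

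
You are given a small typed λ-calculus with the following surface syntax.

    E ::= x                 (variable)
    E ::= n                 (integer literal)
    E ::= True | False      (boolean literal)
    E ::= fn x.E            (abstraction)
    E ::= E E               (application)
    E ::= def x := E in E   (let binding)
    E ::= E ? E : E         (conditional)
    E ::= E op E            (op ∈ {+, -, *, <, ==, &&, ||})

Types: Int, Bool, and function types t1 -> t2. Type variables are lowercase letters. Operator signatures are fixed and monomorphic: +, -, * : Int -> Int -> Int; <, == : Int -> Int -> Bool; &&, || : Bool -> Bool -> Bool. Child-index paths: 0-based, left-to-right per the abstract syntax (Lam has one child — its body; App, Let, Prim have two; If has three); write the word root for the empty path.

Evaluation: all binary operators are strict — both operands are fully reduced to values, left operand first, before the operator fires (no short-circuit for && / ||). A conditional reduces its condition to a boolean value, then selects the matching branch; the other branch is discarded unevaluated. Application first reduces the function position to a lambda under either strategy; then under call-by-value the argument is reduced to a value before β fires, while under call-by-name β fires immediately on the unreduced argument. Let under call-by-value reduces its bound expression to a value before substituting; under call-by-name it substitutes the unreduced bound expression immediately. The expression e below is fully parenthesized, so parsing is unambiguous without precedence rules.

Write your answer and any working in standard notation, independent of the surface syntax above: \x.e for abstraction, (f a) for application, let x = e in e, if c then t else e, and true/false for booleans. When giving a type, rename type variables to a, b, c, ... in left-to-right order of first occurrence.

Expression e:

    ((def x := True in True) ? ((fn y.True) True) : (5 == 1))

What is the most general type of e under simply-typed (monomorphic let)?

Answer: Bool

Derivation:
let x : Bool
  unify Bool ~ Bool
\y._ : a -> Bool
  unify a -> Bool ~ Bool -> b
  unify a ~ Bool
  unify Bool ~ b
_ _ : Bool
  unify Int ~ Int
  unify Int ~ Int
  unify Bool ~ Bool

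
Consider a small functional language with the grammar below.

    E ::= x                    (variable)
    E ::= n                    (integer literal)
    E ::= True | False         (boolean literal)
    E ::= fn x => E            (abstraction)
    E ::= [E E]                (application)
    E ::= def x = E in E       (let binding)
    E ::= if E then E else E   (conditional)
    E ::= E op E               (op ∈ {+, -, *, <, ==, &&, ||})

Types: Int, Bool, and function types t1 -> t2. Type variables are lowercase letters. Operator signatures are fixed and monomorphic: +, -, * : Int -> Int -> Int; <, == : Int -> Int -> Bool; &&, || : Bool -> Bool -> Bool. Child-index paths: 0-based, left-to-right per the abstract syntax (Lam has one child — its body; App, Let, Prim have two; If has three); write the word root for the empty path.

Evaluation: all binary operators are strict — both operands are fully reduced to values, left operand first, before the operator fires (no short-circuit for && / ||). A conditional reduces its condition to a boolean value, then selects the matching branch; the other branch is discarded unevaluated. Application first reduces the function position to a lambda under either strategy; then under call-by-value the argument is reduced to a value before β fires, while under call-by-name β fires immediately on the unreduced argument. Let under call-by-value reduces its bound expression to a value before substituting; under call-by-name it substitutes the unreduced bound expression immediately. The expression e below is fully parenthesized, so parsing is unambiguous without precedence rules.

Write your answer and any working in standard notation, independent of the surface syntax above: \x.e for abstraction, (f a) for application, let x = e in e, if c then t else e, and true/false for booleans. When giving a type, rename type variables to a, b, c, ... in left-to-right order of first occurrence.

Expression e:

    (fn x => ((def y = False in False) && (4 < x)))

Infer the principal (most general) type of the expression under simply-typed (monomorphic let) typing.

Trace:
let y : Bool
  unify Bool ~ Bool
  unify Int ~ Int
x : a
  unify a ~ Int
  unify Bool ~ Bool
\x._ : Int -> Bool

Answer: Int -> Bool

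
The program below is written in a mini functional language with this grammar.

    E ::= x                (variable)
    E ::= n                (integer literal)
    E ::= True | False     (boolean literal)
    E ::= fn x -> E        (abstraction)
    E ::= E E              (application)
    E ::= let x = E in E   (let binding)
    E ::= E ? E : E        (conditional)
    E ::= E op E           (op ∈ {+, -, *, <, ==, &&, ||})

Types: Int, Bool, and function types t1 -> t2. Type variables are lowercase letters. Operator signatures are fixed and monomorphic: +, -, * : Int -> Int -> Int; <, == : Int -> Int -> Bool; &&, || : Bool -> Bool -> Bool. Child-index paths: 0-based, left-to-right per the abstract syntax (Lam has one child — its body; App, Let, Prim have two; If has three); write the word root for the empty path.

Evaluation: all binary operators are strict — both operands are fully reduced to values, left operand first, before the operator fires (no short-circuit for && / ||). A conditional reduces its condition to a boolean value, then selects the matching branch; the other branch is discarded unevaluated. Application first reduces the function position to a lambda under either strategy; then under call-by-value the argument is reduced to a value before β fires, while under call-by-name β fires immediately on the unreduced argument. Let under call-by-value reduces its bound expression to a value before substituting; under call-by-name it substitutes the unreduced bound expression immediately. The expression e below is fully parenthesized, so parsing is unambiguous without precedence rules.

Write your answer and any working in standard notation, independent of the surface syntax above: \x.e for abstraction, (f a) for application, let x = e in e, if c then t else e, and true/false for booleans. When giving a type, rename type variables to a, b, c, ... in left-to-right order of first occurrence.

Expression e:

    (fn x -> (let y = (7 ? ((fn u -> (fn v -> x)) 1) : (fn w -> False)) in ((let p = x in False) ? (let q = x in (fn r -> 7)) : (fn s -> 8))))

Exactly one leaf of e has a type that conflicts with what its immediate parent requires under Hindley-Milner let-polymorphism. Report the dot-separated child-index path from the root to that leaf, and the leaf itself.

Derivation:
  unify Int ~ Bool
  FAIL: mismatch Int ~ Bool

Answer: 0.0.0 : 7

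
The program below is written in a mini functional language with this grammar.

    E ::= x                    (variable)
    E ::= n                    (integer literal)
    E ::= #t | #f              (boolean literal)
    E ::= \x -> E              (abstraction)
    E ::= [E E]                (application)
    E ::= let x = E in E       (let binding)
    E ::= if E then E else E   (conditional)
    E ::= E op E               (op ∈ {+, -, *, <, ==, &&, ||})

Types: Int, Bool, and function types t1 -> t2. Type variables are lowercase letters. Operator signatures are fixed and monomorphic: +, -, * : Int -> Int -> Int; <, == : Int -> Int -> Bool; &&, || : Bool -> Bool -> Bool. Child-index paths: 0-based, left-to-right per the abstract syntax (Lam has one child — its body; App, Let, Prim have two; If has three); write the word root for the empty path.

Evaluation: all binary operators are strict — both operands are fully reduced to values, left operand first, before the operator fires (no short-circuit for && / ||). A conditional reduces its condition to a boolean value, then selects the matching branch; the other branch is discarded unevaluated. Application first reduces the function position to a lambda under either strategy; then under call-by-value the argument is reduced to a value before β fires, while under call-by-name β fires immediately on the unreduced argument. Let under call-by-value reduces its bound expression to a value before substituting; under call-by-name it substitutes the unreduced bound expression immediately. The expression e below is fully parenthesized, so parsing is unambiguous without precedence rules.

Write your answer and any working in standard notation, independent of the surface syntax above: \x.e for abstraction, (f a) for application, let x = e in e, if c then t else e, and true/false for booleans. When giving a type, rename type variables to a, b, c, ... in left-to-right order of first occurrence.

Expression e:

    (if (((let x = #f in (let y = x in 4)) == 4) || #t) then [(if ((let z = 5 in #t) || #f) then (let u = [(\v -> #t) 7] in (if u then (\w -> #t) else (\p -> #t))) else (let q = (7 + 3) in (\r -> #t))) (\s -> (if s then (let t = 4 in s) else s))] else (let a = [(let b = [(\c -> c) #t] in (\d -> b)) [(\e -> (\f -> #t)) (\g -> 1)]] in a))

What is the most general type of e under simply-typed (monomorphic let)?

Answer: Bool

Derivation:
let x : Bool
x : Bool
let y : Bool
  unify Int ~ Int
  unify Int ~ Int
  unify Bool ~ Bool
  unify Bool ~ Bool
  unify Bool ~ Bool
let z : Int
  unify Bool ~ Bool
  unify Bool ~ Bool
  unify Bool ~ Bool
\v._ : a -> Bool
  unify a -> Bool ~ Int -> b
  unify a ~ Int
  unify Bool ~ b
_ _ : Bool
let u : Bool
u : Bool
  unify Bool ~ Bool
\w._ : c -> Bool
\p._ : d -> Bool
  unify c -> Bool ~ d -> Bool
  unify c ~ d
  unify Bool ~ Bool
  unify Int ~ Int
  unify Int ~ Int
let q : Int
\r._ : e -> Bool
  unify d -> Bool ~ e -> Bool
  unify d ~ e
  unify Bool ~ Bool
s : f
  unify f ~ Bool
let t : Int
s : Bool
s : Bool
  unify Bool ~ Bool
\s._ : Bool -> Bool
  unify e -> Bool ~ (Bool -> Bool) -> g
  unify e ~ Bool -> Bool
  unify Bool ~ g
_ _ : Bool
c : h
\c._ : h -> h
  unify h -> h ~ Bool -> i
  unify h ~ Bool
  unify Bool ~ i
_ _ : Bool
let b : Bool
b : Bool
\d._ : j -> Bool
\f._ : l -> Bool
\e._ : k -> l -> Bool
\g._ : m -> Int
  unify k -> l -> Bool ~ (m -> Int) -> n
  unify k ~ m -> Int
  unify l -> Bool ~ n
_ _ : l -> Bool
  unify j -> Bool ~ (l -> Bool) -> o
  unify j ~ l -> Bool
  unify Bool ~ o
_ _ : Bool
let a : Bool
a : Bool
  unify Bool ~ Bool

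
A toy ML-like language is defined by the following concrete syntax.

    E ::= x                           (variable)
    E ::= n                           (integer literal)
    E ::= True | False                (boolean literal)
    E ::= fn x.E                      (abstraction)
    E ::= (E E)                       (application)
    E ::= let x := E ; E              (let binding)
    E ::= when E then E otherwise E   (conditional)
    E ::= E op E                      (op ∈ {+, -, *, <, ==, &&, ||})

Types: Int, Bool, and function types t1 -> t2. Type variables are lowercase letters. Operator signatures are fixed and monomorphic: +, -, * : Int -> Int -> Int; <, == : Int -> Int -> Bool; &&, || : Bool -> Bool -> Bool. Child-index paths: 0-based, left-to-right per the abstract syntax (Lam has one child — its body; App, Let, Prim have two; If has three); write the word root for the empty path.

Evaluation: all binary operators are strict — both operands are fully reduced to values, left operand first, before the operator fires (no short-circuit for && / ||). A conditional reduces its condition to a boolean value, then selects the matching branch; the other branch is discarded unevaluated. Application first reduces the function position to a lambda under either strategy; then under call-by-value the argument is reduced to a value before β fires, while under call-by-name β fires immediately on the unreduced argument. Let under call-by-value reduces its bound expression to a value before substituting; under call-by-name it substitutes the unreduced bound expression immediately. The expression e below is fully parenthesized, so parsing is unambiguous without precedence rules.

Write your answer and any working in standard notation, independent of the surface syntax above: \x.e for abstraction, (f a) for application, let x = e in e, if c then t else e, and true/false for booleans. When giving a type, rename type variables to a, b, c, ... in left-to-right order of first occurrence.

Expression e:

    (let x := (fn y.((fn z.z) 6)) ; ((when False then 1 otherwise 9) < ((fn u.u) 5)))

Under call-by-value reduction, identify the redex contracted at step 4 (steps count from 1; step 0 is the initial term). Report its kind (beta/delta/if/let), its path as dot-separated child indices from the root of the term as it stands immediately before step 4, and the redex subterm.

Derivation:
step 0: (let x = (\y.((\z.z) 6)) in ((if false then 1 else 9) < ((\u.u) 5)))
step 1: [let@root] ((if false then 1 else 9) < ((\u.u) 5))
step 2: [if@0] (9 < ((\u.u) 5))
step 3: [beta@1] (9 < 5)
step 4: [delta@root] false

Answer: delta at root : (9 < 5)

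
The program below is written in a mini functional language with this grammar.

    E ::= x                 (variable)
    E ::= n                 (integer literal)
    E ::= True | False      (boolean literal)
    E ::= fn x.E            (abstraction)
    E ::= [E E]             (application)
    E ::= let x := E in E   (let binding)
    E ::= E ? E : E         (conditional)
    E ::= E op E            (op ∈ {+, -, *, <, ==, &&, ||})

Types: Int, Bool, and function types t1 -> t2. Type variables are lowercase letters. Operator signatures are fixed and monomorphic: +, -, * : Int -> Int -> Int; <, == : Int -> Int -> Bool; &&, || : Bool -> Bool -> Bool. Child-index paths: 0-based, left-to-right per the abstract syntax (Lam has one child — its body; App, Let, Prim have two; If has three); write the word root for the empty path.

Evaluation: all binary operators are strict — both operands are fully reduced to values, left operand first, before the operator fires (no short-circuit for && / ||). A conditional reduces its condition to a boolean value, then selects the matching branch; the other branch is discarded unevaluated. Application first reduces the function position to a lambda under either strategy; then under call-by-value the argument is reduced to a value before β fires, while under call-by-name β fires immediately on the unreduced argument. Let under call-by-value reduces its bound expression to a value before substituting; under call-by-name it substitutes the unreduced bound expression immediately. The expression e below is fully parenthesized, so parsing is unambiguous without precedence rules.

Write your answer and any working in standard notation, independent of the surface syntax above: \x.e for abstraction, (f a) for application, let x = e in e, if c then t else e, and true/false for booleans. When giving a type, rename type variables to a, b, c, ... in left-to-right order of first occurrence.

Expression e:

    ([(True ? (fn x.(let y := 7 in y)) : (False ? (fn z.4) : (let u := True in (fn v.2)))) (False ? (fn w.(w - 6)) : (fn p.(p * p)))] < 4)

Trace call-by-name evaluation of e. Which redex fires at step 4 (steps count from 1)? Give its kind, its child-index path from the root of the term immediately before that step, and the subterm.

Trace:
step 0: (((if true then (\x.(let y = 7 in y)) else (if false then (\z.4) else (let u = true in (\v.2)))) (if false then (\w.(w - 6)) else (\p.(p * p)))) < 4)
step 1: [if@0.0] (((\x.(let y = 7 in y)) (if false then (\w.(w - 6)) else (\p.(p * p)))) < 4)
step 2: [beta@0] ((let y = 7 in y) < 4)
step 3: [let@0] (7 < 4)
step 4: [delta@root] false

Answer: delta at root : (7 < 4)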